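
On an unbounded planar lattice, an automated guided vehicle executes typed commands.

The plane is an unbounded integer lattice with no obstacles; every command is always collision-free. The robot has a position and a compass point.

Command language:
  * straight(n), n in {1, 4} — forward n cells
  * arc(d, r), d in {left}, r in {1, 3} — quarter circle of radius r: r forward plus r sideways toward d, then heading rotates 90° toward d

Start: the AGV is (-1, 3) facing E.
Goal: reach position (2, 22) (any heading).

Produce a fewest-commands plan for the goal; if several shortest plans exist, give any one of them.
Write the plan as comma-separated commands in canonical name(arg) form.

arc(left, 3), straight(4), straight(4), straight(4), straight(4)

start: (-1, 3) facing E
1. arc(left, 3) → (2, 6) facing N
2. straight(4) → (2, 10) facing N
3. straight(4) → (2, 14) facing N
4. straight(4) → (2, 18) facing N
5. straight(4) → (2, 22) facing N
minimal: 5 command(s), checked below 5.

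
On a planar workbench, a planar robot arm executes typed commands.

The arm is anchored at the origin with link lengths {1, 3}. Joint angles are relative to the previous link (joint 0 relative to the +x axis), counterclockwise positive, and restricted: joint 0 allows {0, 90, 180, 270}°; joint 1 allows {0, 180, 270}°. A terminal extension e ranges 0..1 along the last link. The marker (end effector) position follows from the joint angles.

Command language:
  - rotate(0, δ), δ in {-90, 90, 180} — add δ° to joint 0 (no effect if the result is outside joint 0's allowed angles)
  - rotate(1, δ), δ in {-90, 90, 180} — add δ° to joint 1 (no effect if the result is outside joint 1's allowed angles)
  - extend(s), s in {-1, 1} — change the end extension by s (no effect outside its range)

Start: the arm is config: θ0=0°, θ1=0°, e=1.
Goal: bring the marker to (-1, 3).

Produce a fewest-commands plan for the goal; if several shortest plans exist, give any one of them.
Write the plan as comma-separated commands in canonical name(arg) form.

from: config: θ0=0°, θ1=0°, e=1
step 1 (rotate(0, 180)): config: θ0=180°, θ1=0°, e=1
step 2 (extend(-1)): config: θ0=180°, θ1=0°, e=0
step 3 (rotate(1, -90)): config: θ0=180°, θ1=270°, e=0
shorter routes all fall short; 3 is best.

rotate(0, 180), extend(-1), rotate(1, -90)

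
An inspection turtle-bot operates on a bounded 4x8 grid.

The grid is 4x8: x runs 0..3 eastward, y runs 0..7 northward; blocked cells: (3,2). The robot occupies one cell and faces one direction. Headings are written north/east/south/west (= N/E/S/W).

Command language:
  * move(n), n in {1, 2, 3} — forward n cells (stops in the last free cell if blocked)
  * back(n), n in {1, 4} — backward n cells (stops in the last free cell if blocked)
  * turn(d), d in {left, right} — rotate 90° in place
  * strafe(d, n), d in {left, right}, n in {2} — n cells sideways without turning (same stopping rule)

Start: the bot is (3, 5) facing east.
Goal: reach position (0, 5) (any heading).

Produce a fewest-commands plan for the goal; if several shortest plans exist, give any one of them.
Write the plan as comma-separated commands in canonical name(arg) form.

back(4)

initial: (3, 5) facing east
1. back(4) → (0, 5) facing east
nothing shorter than 1 reaches the goal.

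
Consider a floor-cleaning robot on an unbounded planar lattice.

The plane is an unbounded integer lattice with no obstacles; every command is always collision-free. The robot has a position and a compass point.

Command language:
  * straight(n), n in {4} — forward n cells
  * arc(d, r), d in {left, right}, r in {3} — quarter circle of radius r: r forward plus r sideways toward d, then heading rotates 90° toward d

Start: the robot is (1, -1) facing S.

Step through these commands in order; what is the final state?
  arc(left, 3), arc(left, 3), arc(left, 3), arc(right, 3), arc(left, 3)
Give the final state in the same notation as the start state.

initial: (1, -1) facing S
1. arc(left, 3) → (4, -4) facing E
2. arc(left, 3) → (7, -1) facing N
3. arc(left, 3) → (4, 2) facing W
4. arc(right, 3) → (1, 5) facing N
5. arc(left, 3) → (-2, 8) facing W

(-2, 8) facing W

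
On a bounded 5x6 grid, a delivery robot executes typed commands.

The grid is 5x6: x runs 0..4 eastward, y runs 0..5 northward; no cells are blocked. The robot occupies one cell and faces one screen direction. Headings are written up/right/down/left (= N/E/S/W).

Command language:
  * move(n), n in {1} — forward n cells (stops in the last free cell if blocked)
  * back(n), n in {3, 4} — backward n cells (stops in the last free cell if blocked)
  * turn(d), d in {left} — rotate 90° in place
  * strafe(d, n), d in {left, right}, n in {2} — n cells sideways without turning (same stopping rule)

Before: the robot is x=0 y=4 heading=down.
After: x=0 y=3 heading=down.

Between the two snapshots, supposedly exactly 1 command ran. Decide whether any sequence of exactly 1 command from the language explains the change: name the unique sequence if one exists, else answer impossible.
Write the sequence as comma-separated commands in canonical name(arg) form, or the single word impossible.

move(1)

key: heading stays S — the single command does not turn
begin: x=0 y=4 heading=down
[1] after move(1): x=0 y=3 heading=down
no other 1-command option fits: unique.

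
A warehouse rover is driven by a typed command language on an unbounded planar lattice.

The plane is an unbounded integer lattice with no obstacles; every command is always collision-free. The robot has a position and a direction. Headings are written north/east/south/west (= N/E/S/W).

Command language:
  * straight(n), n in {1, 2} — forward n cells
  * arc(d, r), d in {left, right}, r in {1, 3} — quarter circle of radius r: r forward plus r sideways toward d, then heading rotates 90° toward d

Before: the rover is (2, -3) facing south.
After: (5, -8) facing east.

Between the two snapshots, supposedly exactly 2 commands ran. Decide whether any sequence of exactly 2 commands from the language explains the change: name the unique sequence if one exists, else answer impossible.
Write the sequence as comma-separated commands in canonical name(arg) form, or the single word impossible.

key: cell and facing (now E) both changed — the 2 commands mix motion and turning
from: (2, -3) facing south
t=1 straight(2) ⇒ (2, -5) facing south
t=2 arc(left, 3) ⇒ (5, -8) facing east
all 36 alternatives checked — unique.

straight(2), arc(left, 3)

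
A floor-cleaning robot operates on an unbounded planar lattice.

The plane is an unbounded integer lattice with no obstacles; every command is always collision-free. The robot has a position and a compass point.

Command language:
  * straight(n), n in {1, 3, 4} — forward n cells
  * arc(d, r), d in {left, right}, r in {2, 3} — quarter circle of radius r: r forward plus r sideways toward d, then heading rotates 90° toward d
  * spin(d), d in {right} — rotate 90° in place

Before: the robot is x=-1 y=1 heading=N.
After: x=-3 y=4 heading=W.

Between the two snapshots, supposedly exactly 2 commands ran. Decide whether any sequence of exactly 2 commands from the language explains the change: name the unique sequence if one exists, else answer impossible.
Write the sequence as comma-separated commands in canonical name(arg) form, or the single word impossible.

key: running arc(left, 2) before straight(1) would end elsewhere — order is forced
from: x=-1 y=1 heading=N
step 1 (straight(1)): x=-1 y=2 heading=N
step 2 (arc(left, 2)): x=-3 y=4 heading=W
all 64 alternatives checked — unique.

straight(1), arc(left, 2)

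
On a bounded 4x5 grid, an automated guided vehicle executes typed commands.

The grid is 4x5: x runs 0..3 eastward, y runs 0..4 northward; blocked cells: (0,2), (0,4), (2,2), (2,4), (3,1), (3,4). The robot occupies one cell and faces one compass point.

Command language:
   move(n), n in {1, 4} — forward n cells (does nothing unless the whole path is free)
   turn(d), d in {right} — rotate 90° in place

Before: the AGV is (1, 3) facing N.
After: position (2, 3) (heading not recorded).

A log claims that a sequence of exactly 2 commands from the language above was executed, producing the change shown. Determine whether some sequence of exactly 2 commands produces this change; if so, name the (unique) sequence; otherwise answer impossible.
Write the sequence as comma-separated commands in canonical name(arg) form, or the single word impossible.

turn(right), move(1)

key: order matters: swapping turn(right) and move(1) lands elsewhere
begin: (1, 3) facing N
t=1 turn(right) ⇒ (1, 3) facing E
t=2 move(1) ⇒ (2, 3) facing E
no other 2-command option fits: unique.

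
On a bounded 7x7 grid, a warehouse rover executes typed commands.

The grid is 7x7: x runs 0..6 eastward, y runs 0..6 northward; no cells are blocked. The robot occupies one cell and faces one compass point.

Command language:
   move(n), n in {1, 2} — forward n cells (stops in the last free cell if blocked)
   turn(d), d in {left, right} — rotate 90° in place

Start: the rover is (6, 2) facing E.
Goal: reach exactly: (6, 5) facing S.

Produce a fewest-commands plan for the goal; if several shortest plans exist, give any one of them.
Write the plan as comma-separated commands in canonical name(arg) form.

start: (6, 2) facing E
1. turn(left) → (6, 2) facing N
2. move(2) → (6, 4) facing N
3. move(1) → (6, 5) facing N
4. turn(left) → (6, 5) facing W
5. turn(left) → (6, 5) facing S
nothing shorter than 5 reaches the goal.

turn(left), move(2), move(1), turn(left), turn(left)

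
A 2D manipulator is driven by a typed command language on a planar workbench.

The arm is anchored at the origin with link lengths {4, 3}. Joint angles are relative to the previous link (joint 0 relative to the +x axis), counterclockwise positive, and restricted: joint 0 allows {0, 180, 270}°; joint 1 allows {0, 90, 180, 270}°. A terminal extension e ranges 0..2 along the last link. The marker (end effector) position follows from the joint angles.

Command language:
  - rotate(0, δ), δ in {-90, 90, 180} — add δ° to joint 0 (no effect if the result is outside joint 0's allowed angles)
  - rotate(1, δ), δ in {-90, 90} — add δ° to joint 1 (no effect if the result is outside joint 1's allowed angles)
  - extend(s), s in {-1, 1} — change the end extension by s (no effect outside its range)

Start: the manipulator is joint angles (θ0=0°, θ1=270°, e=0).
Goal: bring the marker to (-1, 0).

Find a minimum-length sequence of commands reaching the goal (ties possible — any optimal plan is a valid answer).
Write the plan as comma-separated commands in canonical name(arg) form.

rotate(1, -90), rotate(0, 180)

from: joint angles (θ0=0°, θ1=270°, e=0)
[1] after rotate(1, -90): joint angles (θ0=0°, θ1=180°, e=0)
[2] after rotate(0, 180): joint angles (θ0=180°, θ1=180°, e=0)
nothing shorter than 2 reaches the goal.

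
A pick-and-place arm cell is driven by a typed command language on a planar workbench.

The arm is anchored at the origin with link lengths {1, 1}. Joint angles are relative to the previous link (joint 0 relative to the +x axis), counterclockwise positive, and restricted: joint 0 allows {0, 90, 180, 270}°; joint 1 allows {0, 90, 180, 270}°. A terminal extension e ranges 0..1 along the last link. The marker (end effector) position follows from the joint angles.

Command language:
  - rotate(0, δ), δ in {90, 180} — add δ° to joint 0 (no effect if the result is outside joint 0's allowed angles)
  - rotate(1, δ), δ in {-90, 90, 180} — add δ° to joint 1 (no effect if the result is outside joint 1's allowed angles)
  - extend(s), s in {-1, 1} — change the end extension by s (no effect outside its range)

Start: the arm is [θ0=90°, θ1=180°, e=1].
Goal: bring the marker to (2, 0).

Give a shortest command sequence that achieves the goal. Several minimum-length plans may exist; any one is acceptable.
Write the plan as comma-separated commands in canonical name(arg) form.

rotate(0, 90), rotate(0, 180), rotate(1, 180), extend(-1)

begin: [θ0=90°, θ1=180°, e=1]
[1] after rotate(0, 90): [θ0=180°, θ1=180°, e=1]
[2] after rotate(0, 180): [θ0=0°, θ1=180°, e=1]
[3] after rotate(1, 180): [θ0=0°, θ1=0°, e=1]
[4] after extend(-1): [θ0=0°, θ1=0°, e=0]
nothing shorter than 4 reaches the goal.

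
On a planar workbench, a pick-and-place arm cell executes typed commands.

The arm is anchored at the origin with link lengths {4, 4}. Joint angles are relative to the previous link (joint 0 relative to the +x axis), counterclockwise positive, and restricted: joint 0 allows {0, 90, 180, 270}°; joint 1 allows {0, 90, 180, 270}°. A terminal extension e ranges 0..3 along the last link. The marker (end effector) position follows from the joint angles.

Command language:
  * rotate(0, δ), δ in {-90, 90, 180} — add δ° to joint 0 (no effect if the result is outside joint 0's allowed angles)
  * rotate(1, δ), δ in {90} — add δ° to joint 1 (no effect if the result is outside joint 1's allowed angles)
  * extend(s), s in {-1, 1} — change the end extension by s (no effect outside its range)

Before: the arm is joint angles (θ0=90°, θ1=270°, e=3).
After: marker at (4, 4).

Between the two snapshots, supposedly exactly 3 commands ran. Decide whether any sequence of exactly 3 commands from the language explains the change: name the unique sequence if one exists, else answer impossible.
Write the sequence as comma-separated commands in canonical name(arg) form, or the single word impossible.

t0: joint angles (θ0=90°, θ1=270°, e=3)
t=1 extend(-1) ⇒ joint angles (θ0=90°, θ1=270°, e=2)
t=2 extend(-1) ⇒ joint angles (θ0=90°, θ1=270°, e=1)
t=3 extend(-1) ⇒ joint angles (θ0=90°, θ1=270°, e=0)
no rival 3-sequence matches.

extend(-1), extend(-1), extend(-1)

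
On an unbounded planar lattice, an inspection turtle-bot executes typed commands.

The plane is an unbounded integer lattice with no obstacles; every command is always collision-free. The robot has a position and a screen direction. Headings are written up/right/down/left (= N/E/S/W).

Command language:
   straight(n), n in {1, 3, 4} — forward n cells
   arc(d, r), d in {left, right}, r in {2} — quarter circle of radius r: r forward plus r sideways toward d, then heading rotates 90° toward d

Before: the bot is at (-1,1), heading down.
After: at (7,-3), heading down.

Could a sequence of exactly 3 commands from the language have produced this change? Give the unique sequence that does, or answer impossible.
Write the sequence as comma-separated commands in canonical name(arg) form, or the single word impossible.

arc(left, 2), straight(4), arc(right, 2)

key: still facing S at the end — net rotation zero over 3 steps
initial: at (-1,1), heading down
step 1 (arc(left, 2)): at (1,-1), heading right
step 2 (straight(4)): at (5,-1), heading right
step 3 (arc(right, 2)): at (7,-3), heading down
all 125 alternatives checked — unique.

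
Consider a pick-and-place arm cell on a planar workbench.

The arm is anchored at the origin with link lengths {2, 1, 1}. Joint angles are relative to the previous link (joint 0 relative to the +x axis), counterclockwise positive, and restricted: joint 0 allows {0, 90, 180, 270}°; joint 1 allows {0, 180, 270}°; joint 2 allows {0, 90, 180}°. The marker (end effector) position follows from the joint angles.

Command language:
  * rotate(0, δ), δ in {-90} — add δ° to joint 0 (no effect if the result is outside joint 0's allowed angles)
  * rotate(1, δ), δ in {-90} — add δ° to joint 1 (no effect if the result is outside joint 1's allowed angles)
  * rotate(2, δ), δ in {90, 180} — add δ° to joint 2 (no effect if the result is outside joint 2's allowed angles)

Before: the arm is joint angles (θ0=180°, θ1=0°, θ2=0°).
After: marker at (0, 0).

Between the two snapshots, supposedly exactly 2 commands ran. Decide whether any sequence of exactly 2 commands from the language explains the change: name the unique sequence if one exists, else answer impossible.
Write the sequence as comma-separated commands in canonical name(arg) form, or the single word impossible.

start: joint angles (θ0=180°, θ1=0°, θ2=0°)
[1] after rotate(1, -90): joint angles (θ0=180°, θ1=270°, θ2=0°)
[2] after rotate(1, -90): joint angles (θ0=180°, θ1=180°, θ2=0°)
uniquely the one of 16 2-step routes that fits.

rotate(1, -90), rotate(1, -90)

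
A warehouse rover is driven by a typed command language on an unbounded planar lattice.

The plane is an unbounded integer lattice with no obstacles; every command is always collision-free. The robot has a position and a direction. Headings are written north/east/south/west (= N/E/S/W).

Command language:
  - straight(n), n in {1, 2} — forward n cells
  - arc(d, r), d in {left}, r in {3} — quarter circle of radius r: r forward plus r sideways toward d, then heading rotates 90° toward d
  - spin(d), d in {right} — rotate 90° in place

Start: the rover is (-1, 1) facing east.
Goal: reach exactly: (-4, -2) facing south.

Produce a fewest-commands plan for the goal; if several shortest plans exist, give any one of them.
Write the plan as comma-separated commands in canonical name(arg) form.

spin(right), spin(right), arc(left, 3)

begin: (-1, 1) facing east
1. spin(right) → (-1, 1) facing south
2. spin(right) → (-1, 1) facing west
3. arc(left, 3) → (-4, -2) facing south
nothing shorter than 3 reaches the goal.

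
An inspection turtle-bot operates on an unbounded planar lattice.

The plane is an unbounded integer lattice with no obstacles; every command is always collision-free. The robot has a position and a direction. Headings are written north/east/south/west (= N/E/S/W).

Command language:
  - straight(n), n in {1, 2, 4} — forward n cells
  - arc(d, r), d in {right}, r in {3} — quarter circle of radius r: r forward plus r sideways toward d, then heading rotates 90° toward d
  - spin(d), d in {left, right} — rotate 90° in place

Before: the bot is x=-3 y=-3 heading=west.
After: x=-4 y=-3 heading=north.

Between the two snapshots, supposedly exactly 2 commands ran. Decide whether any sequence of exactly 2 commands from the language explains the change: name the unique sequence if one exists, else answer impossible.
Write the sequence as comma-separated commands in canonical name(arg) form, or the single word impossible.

straight(1), spin(right)

key: cell and facing (now N) both changed — the 2 commands mix motion and turning
from: x=-3 y=-3 heading=west
t=1 straight(1) ⇒ x=-4 y=-3 heading=west
t=2 spin(right) ⇒ x=-4 y=-3 heading=north
uniquely the one of 36 2-step routes that fits.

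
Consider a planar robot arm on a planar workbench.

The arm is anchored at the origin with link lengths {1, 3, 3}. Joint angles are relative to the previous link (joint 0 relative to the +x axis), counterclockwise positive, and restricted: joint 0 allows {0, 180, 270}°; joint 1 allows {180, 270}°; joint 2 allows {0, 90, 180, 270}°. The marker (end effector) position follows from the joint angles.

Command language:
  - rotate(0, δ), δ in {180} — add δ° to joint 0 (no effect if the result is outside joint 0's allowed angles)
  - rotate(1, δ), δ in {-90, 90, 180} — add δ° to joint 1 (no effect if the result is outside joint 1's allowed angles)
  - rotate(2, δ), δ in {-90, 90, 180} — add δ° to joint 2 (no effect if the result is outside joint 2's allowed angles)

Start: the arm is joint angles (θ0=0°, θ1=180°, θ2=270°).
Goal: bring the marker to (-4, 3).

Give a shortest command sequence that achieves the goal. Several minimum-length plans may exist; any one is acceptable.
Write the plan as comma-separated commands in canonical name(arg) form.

t0: joint angles (θ0=0°, θ1=180°, θ2=270°)
[1] after rotate(1, 90): joint angles (θ0=0°, θ1=270°, θ2=270°)
[2] after rotate(2, 180): joint angles (θ0=0°, θ1=270°, θ2=90°)
[3] after rotate(0, 180): joint angles (θ0=180°, θ1=270°, θ2=90°)
minimal: 3 command(s), checked below 3.

rotate(1, 90), rotate(2, 180), rotate(0, 180)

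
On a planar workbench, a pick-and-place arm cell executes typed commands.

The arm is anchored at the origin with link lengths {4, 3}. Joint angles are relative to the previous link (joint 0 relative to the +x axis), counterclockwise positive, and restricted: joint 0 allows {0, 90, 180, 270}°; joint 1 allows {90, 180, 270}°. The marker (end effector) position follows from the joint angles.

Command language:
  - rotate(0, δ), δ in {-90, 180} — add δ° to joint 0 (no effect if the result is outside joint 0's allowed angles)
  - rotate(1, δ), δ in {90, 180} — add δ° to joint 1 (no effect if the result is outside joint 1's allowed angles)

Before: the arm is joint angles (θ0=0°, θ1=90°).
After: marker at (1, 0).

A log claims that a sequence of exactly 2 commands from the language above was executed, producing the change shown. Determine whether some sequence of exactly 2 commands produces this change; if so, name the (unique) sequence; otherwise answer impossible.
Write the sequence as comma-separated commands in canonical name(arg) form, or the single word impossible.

key: order matters: swapping rotate(1, 90) and rotate(1, 180) lands elsewhere
start: joint angles (θ0=0°, θ1=90°)
1. rotate(1, 90) → joint angles (θ0=0°, θ1=180°)
2. rotate(1, 180) → joint angles (θ0=0°, θ1=180°)
uniquely the one of 16 2-step routes that fits.

rotate(1, 90), rotate(1, 180)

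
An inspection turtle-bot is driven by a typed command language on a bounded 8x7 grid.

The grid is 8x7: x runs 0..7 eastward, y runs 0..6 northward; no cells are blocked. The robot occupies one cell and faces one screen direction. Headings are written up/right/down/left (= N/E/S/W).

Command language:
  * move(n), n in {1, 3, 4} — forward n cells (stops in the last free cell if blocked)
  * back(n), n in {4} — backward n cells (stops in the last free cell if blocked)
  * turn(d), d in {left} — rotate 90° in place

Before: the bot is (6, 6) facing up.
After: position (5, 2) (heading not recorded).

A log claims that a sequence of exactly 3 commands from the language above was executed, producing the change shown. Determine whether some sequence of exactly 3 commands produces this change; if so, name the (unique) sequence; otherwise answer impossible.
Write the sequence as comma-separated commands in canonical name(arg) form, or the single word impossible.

key: order matters: swapping back(4) and move(1) lands elsewhere
begin: (6, 6) facing up
step 1 (back(4)): (6, 2) facing up
step 2 (turn(left)): (6, 2) facing left
step 3 (move(1)): (5, 2) facing left
uniquely the one of 125 3-step routes that fits.

back(4), turn(left), move(1)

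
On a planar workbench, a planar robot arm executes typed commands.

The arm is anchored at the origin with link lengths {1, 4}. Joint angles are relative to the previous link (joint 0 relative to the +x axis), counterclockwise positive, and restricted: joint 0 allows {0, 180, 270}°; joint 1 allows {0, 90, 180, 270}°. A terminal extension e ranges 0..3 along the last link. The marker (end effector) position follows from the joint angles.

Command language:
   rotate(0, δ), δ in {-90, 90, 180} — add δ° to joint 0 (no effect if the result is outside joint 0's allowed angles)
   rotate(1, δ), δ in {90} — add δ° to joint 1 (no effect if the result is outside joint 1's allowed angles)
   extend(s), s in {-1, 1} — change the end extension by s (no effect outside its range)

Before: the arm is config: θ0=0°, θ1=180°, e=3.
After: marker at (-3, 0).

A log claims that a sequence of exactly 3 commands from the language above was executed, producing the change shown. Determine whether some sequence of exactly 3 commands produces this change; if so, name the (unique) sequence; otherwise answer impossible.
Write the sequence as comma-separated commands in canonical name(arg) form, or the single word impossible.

t0: config: θ0=0°, θ1=180°, e=3
t=1 extend(-1) ⇒ config: θ0=0°, θ1=180°, e=2
t=2 extend(-1) ⇒ config: θ0=0°, θ1=180°, e=1
t=3 extend(-1) ⇒ config: θ0=0°, θ1=180°, e=0
no other 3-command option fits: unique.

extend(-1), extend(-1), extend(-1)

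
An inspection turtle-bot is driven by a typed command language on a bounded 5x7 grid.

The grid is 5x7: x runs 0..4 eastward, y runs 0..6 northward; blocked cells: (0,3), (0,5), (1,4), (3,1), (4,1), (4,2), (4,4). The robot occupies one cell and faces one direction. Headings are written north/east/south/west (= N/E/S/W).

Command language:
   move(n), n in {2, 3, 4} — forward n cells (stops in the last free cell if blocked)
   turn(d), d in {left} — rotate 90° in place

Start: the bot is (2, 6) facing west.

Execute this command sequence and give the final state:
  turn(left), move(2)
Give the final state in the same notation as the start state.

t0: (2, 6) facing west
1. turn(left) → (2, 6) facing south
2. move(2) → (2, 4) facing south

(2, 4) facing south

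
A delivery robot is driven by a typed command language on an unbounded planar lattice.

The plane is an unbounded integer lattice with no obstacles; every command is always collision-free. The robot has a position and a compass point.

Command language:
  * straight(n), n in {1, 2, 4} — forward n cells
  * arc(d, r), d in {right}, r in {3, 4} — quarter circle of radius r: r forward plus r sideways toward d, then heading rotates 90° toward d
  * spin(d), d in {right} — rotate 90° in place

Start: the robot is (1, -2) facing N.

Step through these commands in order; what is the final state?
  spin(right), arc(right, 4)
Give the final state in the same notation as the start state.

(5, -6) facing S

t0: (1, -2) facing N
[1] after spin(right): (1, -2) facing E
[2] after arc(right, 4): (5, -6) facing S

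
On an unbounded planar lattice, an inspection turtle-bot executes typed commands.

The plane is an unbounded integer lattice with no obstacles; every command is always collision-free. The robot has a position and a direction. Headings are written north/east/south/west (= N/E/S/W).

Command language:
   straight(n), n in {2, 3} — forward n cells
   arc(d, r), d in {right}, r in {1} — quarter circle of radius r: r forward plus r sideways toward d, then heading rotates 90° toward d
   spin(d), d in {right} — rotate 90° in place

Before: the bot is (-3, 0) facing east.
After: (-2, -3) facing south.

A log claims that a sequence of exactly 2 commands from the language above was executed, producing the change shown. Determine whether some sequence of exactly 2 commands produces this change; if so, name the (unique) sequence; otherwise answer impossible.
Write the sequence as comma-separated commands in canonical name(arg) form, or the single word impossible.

key: position moved to (-2,-3) AND the heading swung to S — translation plus rotation needed
from: (-3, 0) facing east
1. arc(right, 1) → (-2, -1) facing south
2. straight(2) → (-2, -3) facing south
no rival 2-sequence matches.

arc(right, 1), straight(2)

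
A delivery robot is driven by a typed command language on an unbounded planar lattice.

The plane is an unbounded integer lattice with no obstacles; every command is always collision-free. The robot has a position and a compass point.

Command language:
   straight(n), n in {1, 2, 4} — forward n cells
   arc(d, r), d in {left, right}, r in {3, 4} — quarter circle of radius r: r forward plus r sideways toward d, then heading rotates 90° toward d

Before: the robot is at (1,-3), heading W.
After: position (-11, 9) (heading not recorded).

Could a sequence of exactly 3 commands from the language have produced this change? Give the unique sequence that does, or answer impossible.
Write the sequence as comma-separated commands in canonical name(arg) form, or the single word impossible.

start: at (1,-3), heading W
[1] after arc(right, 4): at (-3,1), heading N
[2] after arc(left, 4): at (-7,5), heading W
[3] after arc(right, 4): at (-11,9), heading N
no other 3-command option fits: unique.

arc(right, 4), arc(left, 4), arc(right, 4)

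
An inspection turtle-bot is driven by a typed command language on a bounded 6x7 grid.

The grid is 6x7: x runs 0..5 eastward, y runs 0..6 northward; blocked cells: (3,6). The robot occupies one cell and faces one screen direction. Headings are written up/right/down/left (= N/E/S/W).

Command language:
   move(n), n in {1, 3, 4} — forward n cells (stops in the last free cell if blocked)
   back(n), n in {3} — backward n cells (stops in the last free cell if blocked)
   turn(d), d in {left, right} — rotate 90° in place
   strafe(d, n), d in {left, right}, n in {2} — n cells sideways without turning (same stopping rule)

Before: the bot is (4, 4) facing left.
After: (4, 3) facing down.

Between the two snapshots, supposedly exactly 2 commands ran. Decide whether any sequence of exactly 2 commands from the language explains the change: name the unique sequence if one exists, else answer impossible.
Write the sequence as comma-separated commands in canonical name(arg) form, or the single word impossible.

turn(left), move(1)

key: position moved to (4,3) AND the heading swung to S — translation plus rotation needed
begin: (4, 4) facing left
1. turn(left) → (4, 4) facing down
2. move(1) → (4, 3) facing down
all 64 alternatives checked — unique.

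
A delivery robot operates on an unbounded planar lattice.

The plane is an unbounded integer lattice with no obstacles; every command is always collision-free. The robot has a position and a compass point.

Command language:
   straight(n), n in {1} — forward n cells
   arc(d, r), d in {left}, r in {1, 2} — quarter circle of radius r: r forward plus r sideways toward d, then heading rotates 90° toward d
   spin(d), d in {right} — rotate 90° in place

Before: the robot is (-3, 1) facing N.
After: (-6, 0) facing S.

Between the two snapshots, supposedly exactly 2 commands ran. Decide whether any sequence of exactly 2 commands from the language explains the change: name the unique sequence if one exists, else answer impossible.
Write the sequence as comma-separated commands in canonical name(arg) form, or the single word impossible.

key: position moved to (-6,0) AND the heading swung to S — translation plus rotation needed
begin: (-3, 1) facing N
t=1 arc(left, 1) ⇒ (-4, 2) facing W
t=2 arc(left, 2) ⇒ (-6, 0) facing S
no rival 2-sequence matches.

arc(left, 1), arc(left, 2)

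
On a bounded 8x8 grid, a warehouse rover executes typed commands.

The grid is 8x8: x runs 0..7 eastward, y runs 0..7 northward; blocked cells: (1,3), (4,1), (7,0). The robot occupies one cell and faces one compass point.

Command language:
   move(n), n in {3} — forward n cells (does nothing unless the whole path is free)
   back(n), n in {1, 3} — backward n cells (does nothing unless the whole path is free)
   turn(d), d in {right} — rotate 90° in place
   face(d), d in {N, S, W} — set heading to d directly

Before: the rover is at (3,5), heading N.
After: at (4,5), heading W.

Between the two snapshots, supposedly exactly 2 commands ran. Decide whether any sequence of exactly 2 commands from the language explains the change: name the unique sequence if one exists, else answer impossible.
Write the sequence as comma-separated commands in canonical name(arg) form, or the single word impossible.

key: running back(1) before face(W) would end elsewhere — order is forced
from: at (3,5), heading N
[1] after face(W): at (3,5), heading W
[2] after back(1): at (4,5), heading W
no other 2-command option fits: unique.

face(W), back(1)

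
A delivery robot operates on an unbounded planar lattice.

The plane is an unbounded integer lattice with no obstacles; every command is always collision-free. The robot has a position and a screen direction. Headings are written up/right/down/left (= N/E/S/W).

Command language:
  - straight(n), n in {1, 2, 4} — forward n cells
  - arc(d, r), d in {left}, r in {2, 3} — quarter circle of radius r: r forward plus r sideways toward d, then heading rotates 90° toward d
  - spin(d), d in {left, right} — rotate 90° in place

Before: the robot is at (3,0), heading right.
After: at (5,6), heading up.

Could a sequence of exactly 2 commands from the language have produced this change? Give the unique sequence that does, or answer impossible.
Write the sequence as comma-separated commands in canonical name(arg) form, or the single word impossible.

key: running straight(4) before arc(left, 2) would end elsewhere — order is forced
initial: at (3,0), heading right
[1] after arc(left, 2): at (5,2), heading up
[2] after straight(4): at (5,6), heading up
all 49 alternatives checked — unique.

arc(left, 2), straight(4)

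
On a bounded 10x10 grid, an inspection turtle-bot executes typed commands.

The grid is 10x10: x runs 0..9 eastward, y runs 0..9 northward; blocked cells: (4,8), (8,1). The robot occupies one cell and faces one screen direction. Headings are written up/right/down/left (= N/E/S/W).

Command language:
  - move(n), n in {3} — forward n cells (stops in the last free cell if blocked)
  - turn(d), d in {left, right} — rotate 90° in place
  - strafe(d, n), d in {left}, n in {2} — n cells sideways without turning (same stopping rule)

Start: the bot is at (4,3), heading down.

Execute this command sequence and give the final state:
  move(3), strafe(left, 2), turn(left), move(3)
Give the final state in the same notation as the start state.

at (9,0), heading right

begin: at (4,3), heading down
1. move(3) → at (4,0), heading down
2. strafe(left, 2) → at (6,0), heading down
3. turn(left) → at (6,0), heading right
4. move(3) → at (9,0), heading right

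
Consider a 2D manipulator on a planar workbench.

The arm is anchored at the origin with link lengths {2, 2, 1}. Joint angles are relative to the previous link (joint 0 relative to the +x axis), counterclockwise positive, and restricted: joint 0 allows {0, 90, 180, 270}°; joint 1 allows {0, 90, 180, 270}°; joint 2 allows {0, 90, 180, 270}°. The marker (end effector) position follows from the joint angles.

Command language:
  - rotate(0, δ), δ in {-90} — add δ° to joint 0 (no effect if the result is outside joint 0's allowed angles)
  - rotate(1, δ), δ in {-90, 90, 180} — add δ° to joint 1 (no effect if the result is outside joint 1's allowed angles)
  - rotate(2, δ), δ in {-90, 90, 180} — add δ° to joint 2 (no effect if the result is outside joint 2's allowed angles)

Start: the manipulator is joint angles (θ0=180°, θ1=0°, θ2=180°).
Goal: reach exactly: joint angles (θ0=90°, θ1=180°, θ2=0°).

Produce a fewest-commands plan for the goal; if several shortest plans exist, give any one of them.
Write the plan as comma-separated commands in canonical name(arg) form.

initial: joint angles (θ0=180°, θ1=0°, θ2=180°)
step 1 (rotate(2, 180)): joint angles (θ0=180°, θ1=0°, θ2=0°)
step 2 (rotate(1, 180)): joint angles (θ0=180°, θ1=180°, θ2=0°)
step 3 (rotate(0, -90)): joint angles (θ0=90°, θ1=180°, θ2=0°)
no 2-step plan works, so 3 is optimal.

rotate(2, 180), rotate(1, 180), rotate(0, -90)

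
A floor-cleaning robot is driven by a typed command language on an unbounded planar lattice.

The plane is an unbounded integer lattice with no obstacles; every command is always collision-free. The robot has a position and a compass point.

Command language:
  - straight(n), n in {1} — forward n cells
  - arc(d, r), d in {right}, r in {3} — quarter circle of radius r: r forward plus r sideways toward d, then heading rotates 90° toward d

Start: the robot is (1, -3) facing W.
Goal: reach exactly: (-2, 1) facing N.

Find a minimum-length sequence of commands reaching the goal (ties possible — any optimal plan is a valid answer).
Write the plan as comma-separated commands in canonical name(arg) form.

initial: (1, -3) facing W
step 1 (arc(right, 3)): (-2, 0) facing N
step 2 (straight(1)): (-2, 1) facing N
no 1-step plan works, so 2 is optimal.

arc(right, 3), straight(1)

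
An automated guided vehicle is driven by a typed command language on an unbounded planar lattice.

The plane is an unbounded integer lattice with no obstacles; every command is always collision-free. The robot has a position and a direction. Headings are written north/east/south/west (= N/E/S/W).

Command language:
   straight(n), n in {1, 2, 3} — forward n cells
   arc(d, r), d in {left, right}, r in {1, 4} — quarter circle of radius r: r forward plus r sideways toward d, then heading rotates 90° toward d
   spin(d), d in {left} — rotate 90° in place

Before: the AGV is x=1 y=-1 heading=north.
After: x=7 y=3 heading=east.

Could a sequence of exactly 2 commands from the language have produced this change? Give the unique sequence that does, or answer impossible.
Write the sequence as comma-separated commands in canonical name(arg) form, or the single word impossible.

key: position moved to (7,3) AND the heading swung to E — translation plus rotation needed
start: x=1 y=-1 heading=north
step 1 (arc(right, 4)): x=5 y=3 heading=east
step 2 (straight(2)): x=7 y=3 heading=east
all 64 alternatives checked — unique.

arc(right, 4), straight(2)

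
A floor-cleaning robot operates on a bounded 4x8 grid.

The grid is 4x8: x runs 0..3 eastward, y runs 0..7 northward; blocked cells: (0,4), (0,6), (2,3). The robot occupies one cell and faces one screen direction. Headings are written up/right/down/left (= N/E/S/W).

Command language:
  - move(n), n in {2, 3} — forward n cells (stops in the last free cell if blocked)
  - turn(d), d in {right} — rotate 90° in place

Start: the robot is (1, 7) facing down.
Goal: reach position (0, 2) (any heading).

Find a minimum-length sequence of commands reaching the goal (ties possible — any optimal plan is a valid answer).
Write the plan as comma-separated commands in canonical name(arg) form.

begin: (1, 7) facing down
1. move(3) → (1, 4) facing down
2. move(2) → (1, 2) facing down
3. turn(right) → (1, 2) facing left
4. move(3) → (0, 2) facing left
minimal: 4 command(s), checked below 4.

move(3), move(2), turn(right), move(3)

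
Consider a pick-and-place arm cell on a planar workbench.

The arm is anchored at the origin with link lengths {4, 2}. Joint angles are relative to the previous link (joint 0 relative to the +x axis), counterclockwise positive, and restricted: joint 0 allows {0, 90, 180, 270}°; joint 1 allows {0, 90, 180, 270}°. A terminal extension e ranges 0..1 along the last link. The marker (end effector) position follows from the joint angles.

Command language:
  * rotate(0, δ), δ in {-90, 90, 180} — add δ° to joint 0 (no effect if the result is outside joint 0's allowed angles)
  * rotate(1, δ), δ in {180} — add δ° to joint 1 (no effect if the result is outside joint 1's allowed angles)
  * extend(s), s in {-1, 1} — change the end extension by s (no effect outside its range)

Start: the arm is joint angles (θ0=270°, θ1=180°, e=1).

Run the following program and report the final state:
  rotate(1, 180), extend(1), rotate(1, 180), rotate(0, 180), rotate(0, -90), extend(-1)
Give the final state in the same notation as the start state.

begin: joint angles (θ0=270°, θ1=180°, e=1)
1. rotate(1, 180) → joint angles (θ0=270°, θ1=0°, e=1)
2. extend(1) → joint angles (θ0=270°, θ1=0°, e=1)
3. rotate(1, 180) → joint angles (θ0=270°, θ1=180°, e=1)
4. rotate(0, 180) → joint angles (θ0=90°, θ1=180°, e=1)
5. rotate(0, -90) → joint angles (θ0=0°, θ1=180°, e=1)
6. extend(-1) → joint angles (θ0=0°, θ1=180°, e=0)

joint angles (θ0=0°, θ1=180°, e=0)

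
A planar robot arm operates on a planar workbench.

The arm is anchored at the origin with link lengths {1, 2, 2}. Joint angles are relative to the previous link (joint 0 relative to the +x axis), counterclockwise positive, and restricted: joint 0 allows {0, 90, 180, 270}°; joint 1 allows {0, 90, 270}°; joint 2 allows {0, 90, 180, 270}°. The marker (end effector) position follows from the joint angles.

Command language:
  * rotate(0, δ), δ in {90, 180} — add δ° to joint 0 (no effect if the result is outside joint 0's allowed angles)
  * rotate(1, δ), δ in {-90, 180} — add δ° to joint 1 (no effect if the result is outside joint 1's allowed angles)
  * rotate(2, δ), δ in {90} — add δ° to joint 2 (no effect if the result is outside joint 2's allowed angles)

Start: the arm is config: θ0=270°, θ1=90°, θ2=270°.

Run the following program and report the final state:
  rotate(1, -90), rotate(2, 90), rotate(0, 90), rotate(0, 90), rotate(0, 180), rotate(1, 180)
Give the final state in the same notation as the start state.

start: config: θ0=270°, θ1=90°, θ2=270°
1. rotate(1, -90) → config: θ0=270°, θ1=0°, θ2=270°
2. rotate(2, 90) → config: θ0=270°, θ1=0°, θ2=0°
3. rotate(0, 90) → config: θ0=0°, θ1=0°, θ2=0°
4. rotate(0, 90) → config: θ0=90°, θ1=0°, θ2=0°
5. rotate(0, 180) → config: θ0=270°, θ1=0°, θ2=0°
6. rotate(1, 180) → config: θ0=270°, θ1=0°, θ2=0°

config: θ0=270°, θ1=0°, θ2=0°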